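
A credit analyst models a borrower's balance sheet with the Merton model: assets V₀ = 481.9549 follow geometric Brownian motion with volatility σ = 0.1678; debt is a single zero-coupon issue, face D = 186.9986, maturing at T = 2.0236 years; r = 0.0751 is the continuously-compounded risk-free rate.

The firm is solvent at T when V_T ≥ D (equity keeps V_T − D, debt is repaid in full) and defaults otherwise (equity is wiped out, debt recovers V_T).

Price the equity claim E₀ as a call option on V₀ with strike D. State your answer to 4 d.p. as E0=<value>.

d₁ = [ln(V₀/D) + (r + σ²/2)T] / (σ√T)
   = [ln(481.9549/186.9986) + (0.0751 + 0.5·0.1678²)·2.0236] / (0.1678·√2.0236)
   = [0.946749 + 0.180461] / 0.238701 = 4.722271
d₂ = d₁ − σ√T = 4.722271 − 0.238701 = 4.483570
N(d₁) = 0.999999,  N(d₂) = 0.999996,  e^(−rT) = 0.859012
E₀ = V₀·N(d₁) − D·e^(−rT)·N(d₂)
   = 481.9549·0.999999 − 186.9986·0.859012·0.999996 = 321.320882

E0=321.3209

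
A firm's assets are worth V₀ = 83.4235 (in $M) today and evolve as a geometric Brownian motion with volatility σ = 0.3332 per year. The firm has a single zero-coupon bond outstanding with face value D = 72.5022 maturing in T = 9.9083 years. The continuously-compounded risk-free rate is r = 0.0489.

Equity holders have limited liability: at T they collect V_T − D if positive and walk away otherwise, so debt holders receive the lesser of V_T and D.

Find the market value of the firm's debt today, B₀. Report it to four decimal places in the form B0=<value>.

B0=34.5558

d₁ = [ln(V₀/D) + (r + σ²/2)T] / (σ√T)
   = [ln(83.4235/72.5022) + (0.0489 + 0.5·0.3332²)·9.9083] / (0.3332·√9.9083)
   = [0.140313 + 1.034537] / 1.048829 = 1.120154
d₂ = d₁ − σ√T = 1.120154 − 1.048829 = 0.071325
N(d₁) = 0.868676,  N(d₂) = 0.528431,  e^(−rT) = 0.615995
E₀ = V₀·N(d₁) − D·e^(−rT)·N(d₂)
   = 83.4235·0.868676 − 72.5022·0.615995·0.528431 = 48.867739
B₀ = V₀ − E₀ = 83.4235 − 48.867739 = 34.555761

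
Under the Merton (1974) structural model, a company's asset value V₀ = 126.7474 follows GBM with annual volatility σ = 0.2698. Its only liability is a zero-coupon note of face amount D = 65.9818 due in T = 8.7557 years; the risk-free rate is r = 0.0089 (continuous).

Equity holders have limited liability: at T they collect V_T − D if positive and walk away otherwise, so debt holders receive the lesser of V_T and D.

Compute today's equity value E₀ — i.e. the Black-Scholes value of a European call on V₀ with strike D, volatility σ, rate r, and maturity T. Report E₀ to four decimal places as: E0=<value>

d₁ = [ln(V₀/D) + (r + σ²/2)T] / (σ√T)
   = [ln(126.7474/65.9818) + (0.0089 + 0.5·0.2698²)·8.7557] / (0.2698·√8.7557)
   = [0.652817 + 0.396598] / 0.798339 = 1.314499
d₂ = d₁ − σ√T = 1.314499 − 0.798339 = 0.516159
N(d₁) = 0.905661,  N(d₂) = 0.697128,  e^(−rT) = 0.925033
E₀ = V₀·N(d₁) − D·e^(−rT)·N(d₂)
   = 126.7474·0.905661 − 65.9818·0.925033·0.697128 = 72.240665

E0=72.2407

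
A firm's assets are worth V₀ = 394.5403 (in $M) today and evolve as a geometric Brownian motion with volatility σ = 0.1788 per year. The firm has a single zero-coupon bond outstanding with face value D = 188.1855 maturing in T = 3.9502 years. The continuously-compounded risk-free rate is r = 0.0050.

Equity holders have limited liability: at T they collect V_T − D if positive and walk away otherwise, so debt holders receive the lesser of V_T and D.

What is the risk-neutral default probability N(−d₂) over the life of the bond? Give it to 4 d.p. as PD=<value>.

d₁ = [ln(V₀/D) + (r + σ²/2)T] / (σ√T)
   = [ln(394.5403/188.1855) + (0.0050 + 0.5·0.1788²)·3.9502] / (0.1788·√3.9502)
   = [0.740293 + 0.082894] / 0.355367 = 2.316442
d₂ = d₁ − σ√T = 2.316442 − 0.355367 = 1.961075
risk-neutral PD = N(−d₂) = N(-1.961075) = 0.024935

PD=0.0249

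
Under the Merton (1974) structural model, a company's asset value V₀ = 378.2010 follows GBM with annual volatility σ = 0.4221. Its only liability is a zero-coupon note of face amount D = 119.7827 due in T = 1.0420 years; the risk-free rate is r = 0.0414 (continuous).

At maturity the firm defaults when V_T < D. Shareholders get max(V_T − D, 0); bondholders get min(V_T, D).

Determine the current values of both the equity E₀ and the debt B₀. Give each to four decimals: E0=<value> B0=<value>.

d₁ = [ln(V₀/D) + (r + σ²/2)T] / (σ√T)
   = [ln(378.2010/119.7827) + (0.0414 + 0.5·0.4221²)·1.0420] / (0.4221·√1.0420)
   = [1.149747 + 0.135965] / 0.430873 = 2.983968
d₂ = d₁ − σ√T = 2.983968 − 0.430873 = 2.553095
N(d₁) = 0.998577,  N(d₂) = 0.994661,  e^(−rT) = 0.957778
E₀ = V₀·N(d₁) − D·e^(−rT)·N(d₂)
   = 378.2010·0.998577 − 119.7827·0.957778·0.994661 = 263.550115
B₀ = V₀ − E₀ = 378.2010 − 263.550115 = 114.650885

E0=263.5501 B0=114.6509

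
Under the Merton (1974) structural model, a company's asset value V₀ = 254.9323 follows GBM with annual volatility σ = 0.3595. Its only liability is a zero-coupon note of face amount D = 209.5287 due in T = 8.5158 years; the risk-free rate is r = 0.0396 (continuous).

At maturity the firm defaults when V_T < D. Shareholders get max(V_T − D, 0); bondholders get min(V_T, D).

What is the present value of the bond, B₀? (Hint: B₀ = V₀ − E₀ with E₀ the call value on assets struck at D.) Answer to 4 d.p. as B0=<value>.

B0=112.2598

d₁ = [ln(V₀/D) + (r + σ²/2)T] / (σ√T)
   = [ln(254.9323/209.5287) + (0.0396 + 0.5·0.3595²)·8.5158] / (0.3595·√8.5158)
   = [0.196137 + 0.887518] / 1.049087 = 1.032950
d₂ = d₁ − σ√T = 1.032950 − 1.049087 = -0.016137
N(d₁) = 0.849186,  N(d₂) = 0.493563,  e^(−rT) = 0.713748
E₀ = V₀·N(d₁) − D·e^(−rT)·N(d₂)
   = 254.9323·0.849186 − 209.5287·0.713748·0.493563 = 142.672453
B₀ = V₀ − E₀ = 254.9323 − 142.672453 = 112.259847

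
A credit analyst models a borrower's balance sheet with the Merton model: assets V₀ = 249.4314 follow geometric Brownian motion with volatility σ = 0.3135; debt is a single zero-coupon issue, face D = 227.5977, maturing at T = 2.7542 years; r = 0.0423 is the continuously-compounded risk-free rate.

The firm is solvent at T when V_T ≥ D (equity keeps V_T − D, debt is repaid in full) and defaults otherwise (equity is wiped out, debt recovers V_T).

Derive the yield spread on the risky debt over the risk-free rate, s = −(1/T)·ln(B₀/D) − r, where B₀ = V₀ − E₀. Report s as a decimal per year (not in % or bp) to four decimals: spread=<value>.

spread=0.0509

d₁ = [ln(V₀/D) + (r + σ²/2)T] / (σ√T)
   = [ln(249.4314/227.5977) + (0.0423 + 0.5·0.3135²)·2.7542] / (0.3135·√2.7542)
   = [0.091604 + 0.251847] / 0.520278 = 0.660131
d₂ = d₁ − σ√T = 0.660131 − 0.520278 = 0.139853
N(d₁) = 0.745415,  N(d₂) = 0.555612,  e^(−rT) = 0.890028
E₀ = V₀·N(d₁) − D·e^(−rT)·N(d₂)
   = 249.4314·0.745415 − 227.5977·0.890028·0.555612 = 73.380574
B₀ = V₀ − E₀ = 249.4314 − 73.380574 = 176.050826
spread = −(1/T)·ln(B₀/D) − r = −(1/2.7542)·ln(176.050826/227.5977) − 0.0423 = 0.05094191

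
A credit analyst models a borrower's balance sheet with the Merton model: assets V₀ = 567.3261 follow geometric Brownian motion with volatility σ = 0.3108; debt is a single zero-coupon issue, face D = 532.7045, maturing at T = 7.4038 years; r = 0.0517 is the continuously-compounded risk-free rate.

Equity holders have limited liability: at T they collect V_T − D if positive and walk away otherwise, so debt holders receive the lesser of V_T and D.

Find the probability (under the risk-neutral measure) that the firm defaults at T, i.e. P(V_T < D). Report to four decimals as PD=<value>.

d₁ = [ln(V₀/D) + (r + σ²/2)T] / (σ√T)
   = [ln(567.3261/532.7045) + (0.0517 + 0.5·0.3108²)·7.4038] / (0.3108·√7.4038)
   = [0.062967 + 0.740368] / 0.845684 = 0.949923
d₂ = d₁ − σ√T = 0.949923 − 0.845684 = 0.104238
risk-neutral PD = N(−d₂) = N(-0.104238) = 0.458490

PD=0.4585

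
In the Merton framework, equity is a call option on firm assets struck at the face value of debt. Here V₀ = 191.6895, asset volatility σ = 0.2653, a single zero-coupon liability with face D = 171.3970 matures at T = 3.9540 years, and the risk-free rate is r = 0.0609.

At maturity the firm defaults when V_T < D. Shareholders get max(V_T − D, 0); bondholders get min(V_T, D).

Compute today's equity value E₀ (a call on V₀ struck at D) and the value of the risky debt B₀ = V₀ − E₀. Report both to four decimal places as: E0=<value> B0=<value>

E0=69.4976 B0=122.1919

d₁ = [ln(V₀/D) + (r + σ²/2)T] / (σ√T)
   = [ln(191.6895/171.3970) + (0.0609 + 0.5·0.2653²)·3.9540] / (0.2653·√3.9540)
   = [0.111894 + 0.379948] / 0.527540 = 0.932331
d₂ = d₁ − σ√T = 0.932331 − 0.527540 = 0.404791
N(d₁) = 0.824417,  N(d₂) = 0.657184,  e^(−rT) = 0.786000
E₀ = V₀·N(d₁) − D·e^(−rT)·N(d₂)
   = 191.6895·0.824417 − 171.3970·0.786000·0.657184 = 69.497553
B₀ = V₀ − E₀ = 191.6895 − 69.497553 = 122.191947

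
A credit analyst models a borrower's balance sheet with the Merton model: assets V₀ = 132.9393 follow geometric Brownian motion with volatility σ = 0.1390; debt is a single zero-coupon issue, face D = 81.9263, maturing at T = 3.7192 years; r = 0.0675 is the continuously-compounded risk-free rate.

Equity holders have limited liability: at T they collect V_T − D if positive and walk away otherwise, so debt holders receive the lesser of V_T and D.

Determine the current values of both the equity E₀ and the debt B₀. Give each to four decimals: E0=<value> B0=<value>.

E0=69.2243 B0=63.7150

d₁ = [ln(V₀/D) + (r + σ²/2)T] / (σ√T)
   = [ln(132.9393/81.9263) + (0.0675 + 0.5·0.1390²)·3.7192] / (0.1390·√3.7192)
   = [0.484073 + 0.286975] / 0.268065 = 2.876350
d₂ = d₁ − σ√T = 2.876350 − 0.268065 = 2.608286
N(d₁) = 0.997988,  N(d₂) = 0.995450,  e^(−rT) = 0.777987
E₀ = V₀·N(d₁) − D·e^(−rT)·N(d₂)
   = 132.9393·0.997988 − 81.9263·0.777987·0.995450 = 69.224325
B₀ = V₀ − E₀ = 132.9393 − 69.224325 = 63.714975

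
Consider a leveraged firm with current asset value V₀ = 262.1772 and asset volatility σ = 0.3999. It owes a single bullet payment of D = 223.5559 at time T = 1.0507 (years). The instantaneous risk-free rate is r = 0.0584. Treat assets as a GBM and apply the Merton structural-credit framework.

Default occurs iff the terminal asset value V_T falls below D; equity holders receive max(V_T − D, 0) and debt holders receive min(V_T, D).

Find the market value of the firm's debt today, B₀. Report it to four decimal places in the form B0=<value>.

B0=192.5266

d₁ = [ln(V₀/D) + (r + σ²/2)T] / (σ√T)
   = [ln(262.1772/223.5559) + (0.0584 + 0.5·0.3999²)·1.0507] / (0.3999·√1.0507)
   = [0.159359 + 0.145375] / 0.409912 = 0.743413
d₂ = d₁ − σ√T = 0.743413 − 0.409912 = 0.333501
N(d₁) = 0.771384,  N(d₂) = 0.630622,  e^(−rT) = 0.940484
E₀ = V₀·N(d₁) − D·e^(−rT)·N(d₂)
   = 262.1772·0.771384 − 223.5559·0.940484·0.630622 = 69.650649
B₀ = V₀ − E₀ = 262.1772 − 69.650649 = 192.526551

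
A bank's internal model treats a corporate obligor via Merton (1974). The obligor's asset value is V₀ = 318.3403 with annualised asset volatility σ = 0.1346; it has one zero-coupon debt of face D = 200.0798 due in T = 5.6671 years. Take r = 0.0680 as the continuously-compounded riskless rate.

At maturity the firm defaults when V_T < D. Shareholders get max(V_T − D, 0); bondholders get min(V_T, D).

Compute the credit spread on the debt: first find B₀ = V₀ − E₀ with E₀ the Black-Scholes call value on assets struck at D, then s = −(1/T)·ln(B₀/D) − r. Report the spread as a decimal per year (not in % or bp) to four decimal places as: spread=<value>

spread=0.0001

d₁ = [ln(V₀/D) + (r + σ²/2)T] / (σ√T)
   = [ln(318.3403/200.0798) + (0.0680 + 0.5·0.1346²)·5.6671] / (0.1346·√5.6671)
   = [0.464405 + 0.436699] / 0.320424 = 2.812219
d₂ = d₁ − σ√T = 2.812219 − 0.320424 = 2.491794
N(d₁) = 0.997540,  N(d₂) = 0.993645,  e^(−rT) = 0.680204
E₀ = V₀·N(d₁) − D·e^(−rT)·N(d₂)
   = 318.3403·0.997540 − 200.0798·0.680204·0.993645 = 182.327005
B₀ = V₀ − E₀ = 318.3403 − 182.327005 = 136.013295
spread = −(1/T)·ln(B₀/D) − r = −(1/5.6671)·ln(136.013295/200.0798) − 0.0680 = 0.00010602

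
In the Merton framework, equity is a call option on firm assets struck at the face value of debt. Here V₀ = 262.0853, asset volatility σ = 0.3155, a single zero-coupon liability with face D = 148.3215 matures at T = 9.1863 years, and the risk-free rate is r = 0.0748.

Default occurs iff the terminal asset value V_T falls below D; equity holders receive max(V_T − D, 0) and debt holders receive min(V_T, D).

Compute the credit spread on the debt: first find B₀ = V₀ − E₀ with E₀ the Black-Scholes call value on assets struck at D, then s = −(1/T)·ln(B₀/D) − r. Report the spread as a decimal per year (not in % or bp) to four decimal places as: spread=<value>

d₁ = [ln(V₀/D) + (r + σ²/2)T] / (σ√T)
   = [ln(262.0853/148.3215) + (0.0748 + 0.5·0.3155²)·9.1863] / (0.3155·√9.1863)
   = [0.569288 + 1.144339] / 0.956246 = 1.792035
d₂ = d₁ − σ√T = 1.792035 − 0.956246 = 0.835789
N(d₁) = 0.963436,  N(d₂) = 0.798363,  e^(−rT) = 0.503015
E₀ = V₀·N(d₁) − D·e^(−rT)·N(d₂)
   = 262.0853·0.963436 − 148.3215·0.503015·0.798363 = 192.938264
B₀ = V₀ − E₀ = 262.0853 − 192.938264 = 69.147036
spread = −(1/T)·ln(B₀/D) − r = −(1/9.1863)·ln(69.147036/148.3215) − 0.0748 = 0.00827447

spread=0.0083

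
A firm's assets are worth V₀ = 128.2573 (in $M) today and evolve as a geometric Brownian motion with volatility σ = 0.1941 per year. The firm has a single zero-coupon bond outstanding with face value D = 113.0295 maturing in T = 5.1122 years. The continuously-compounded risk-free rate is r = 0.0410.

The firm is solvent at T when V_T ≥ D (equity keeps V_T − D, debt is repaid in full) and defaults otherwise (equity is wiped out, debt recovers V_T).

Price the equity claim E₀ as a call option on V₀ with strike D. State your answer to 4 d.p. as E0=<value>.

d₁ = [ln(V₀/D) + (r + σ²/2)T] / (σ√T)
   = [ln(128.2573/113.0295) + (0.0410 + 0.5·0.1941²)·5.1122] / (0.1941·√5.1122)
   = [0.126390 + 0.305901] / 0.438863 = 0.985022
d₂ = d₁ − σ√T = 0.985022 − 0.438863 = 0.546159
N(d₁) = 0.837693,  N(d₂) = 0.707522,  e^(−rT) = 0.810908
E₀ = V₀·N(d₁) − D·e^(−rT)·N(d₂)
   = 128.2573·0.837693 − 113.0295·0.810908·0.707522 = 42.591296

E0=42.5913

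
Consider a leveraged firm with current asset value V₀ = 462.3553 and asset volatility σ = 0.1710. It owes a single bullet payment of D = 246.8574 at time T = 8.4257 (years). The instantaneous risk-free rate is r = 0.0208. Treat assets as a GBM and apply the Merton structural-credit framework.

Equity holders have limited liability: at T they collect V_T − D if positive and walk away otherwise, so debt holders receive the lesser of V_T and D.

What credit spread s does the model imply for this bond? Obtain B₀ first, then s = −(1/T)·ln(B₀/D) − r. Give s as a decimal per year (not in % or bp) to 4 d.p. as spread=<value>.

d₁ = [ln(V₀/D) + (r + σ²/2)T] / (σ√T)
   = [ln(462.3553/246.8574) + (0.0208 + 0.5·0.1710²)·8.4257] / (0.1710·√8.4257)
   = [0.627523 + 0.298443] / 0.496363 = 1.865502
d₂ = d₁ − σ√T = 1.865502 − 0.496363 = 1.369139
N(d₁) = 0.968944,  N(d₂) = 0.914522,  e^(−rT) = 0.839243
E₀ = V₀·N(d₁) − D·e^(−rT)·N(d₂)
   = 462.3553·0.968944 − 246.8574·0.839243·0.914522 = 258.531918
B₀ = V₀ − E₀ = 462.3553 − 258.531918 = 203.823382
spread = −(1/T)·ln(B₀/D) − r = −(1/8.4257)·ln(203.823382/246.8574) − 0.0208 = 0.00193485

spread=0.0019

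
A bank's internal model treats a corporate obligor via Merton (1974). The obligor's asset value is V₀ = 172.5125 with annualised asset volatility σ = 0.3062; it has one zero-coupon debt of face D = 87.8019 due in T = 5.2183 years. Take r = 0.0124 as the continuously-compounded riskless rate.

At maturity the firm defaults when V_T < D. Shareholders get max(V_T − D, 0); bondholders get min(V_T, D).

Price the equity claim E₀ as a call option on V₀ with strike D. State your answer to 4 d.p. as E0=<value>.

E0=96.1812

d₁ = [ln(V₀/D) + (r + σ²/2)T] / (σ√T)
   = [ln(172.5125/87.8019) + (0.0124 + 0.5·0.3062²)·5.2183] / (0.3062·√5.2183)
   = [0.675387 + 0.309337] / 0.699471 = 1.407812
d₂ = d₁ − σ√T = 1.407812 − 0.699471 = 0.708341
N(d₁) = 0.920407,  N(d₂) = 0.760633,  e^(−rT) = 0.937342
E₀ = V₀·N(d₁) − D·e^(−rT)·N(d₂)
   = 172.5125·0.920407 − 87.8019·0.937342·0.760633 = 96.181212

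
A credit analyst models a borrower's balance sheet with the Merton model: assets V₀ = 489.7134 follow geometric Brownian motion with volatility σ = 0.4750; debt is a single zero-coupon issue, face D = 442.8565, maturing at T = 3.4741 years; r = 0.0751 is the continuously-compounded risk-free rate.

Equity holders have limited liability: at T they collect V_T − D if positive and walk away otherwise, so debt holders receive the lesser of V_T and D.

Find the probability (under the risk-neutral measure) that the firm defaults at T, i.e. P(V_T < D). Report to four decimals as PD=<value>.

PD=0.5137

d₁ = [ln(V₀/D) + (r + σ²/2)T] / (σ√T)
   = [ln(489.7134/442.8565) + (0.0751 + 0.5·0.4750²)·3.4741] / (0.4750·√3.4741)
   = [0.100575 + 0.652827] / 0.885350 = 0.850965
d₂ = d₁ − σ√T = 0.850965 − 0.885350 = -0.034385
risk-neutral PD = N(−d₂) = N(0.034385) = 0.513715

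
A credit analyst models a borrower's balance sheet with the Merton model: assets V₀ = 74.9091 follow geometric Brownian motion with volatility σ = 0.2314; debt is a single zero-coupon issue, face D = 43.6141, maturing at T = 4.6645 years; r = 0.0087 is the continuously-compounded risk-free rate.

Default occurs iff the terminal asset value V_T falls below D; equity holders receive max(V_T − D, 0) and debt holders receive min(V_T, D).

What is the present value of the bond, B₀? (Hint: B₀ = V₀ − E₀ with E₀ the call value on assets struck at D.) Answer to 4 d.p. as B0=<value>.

B0=40.2228

d₁ = [ln(V₀/D) + (r + σ²/2)T] / (σ√T)
   = [ln(74.9091/43.6141) + (0.0087 + 0.5·0.2314²)·4.6645] / (0.2314·√4.6645)
   = [0.540895 + 0.165464] / 0.499765 = 1.413381
d₂ = d₁ − σ√T = 1.413381 − 0.499765 = 0.913616
N(d₁) = 0.921228,  N(d₂) = 0.819541,  e^(−rT) = 0.960231
E₀ = V₀·N(d₁) − D·e^(−rT)·N(d₂)
   = 74.9091·0.921228 − 43.6141·0.960231·0.819541 = 34.686318
B₀ = V₀ − E₀ = 74.9091 − 34.686318 = 40.222782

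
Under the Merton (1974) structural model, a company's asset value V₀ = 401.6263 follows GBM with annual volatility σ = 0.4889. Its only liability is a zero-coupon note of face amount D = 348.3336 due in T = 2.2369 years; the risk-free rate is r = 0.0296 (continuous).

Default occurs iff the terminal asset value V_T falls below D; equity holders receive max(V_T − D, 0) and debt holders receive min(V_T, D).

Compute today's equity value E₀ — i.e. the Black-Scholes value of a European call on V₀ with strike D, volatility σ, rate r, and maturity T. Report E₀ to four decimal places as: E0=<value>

E0=145.6112

d₁ = [ln(V₀/D) + (r + σ²/2)T] / (σ√T)
   = [ln(401.6263/348.3336) + (0.0296 + 0.5·0.4889²)·2.2369] / (0.4889·√2.2369)
   = [0.142361 + 0.333548] / 0.731212 = 0.650850
d₂ = d₁ − σ√T = 0.650850 − 0.731212 = -0.080362
N(d₁) = 0.742428,  N(d₂) = 0.467975,  e^(−rT) = 0.935932
E₀ = V₀·N(d₁) − D·e^(−rT)·N(d₂)
   = 401.6263·0.742428 − 348.3336·0.935932·0.467975 = 145.611222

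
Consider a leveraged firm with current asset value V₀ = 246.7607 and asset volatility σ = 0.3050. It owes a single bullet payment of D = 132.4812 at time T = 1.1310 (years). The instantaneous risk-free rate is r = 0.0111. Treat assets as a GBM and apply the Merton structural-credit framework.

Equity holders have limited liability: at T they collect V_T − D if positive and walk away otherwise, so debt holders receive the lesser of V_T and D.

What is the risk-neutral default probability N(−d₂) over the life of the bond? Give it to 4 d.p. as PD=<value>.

d₁ = [ln(V₀/D) + (r + σ²/2)T] / (σ√T)
   = [ln(246.7607/132.4812) + (0.0111 + 0.5·0.3050²)·1.1310] / (0.3050·√1.1310)
   = [0.621978 + 0.065160] / 0.324363 = 2.118424
d₂ = d₁ − σ√T = 2.118424 − 0.324363 = 1.794061
risk-neutral PD = N(−d₂) = N(-1.794061) = 0.036402

PD=0.0364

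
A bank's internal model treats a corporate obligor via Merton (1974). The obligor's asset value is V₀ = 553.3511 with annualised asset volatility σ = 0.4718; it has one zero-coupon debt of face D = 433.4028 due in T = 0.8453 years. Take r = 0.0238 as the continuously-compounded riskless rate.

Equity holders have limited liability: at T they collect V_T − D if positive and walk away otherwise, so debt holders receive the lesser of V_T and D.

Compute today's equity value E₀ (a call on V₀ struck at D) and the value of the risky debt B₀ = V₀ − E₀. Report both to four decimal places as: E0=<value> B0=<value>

E0=163.0590 B0=390.2921

d₁ = [ln(V₀/D) + (r + σ²/2)T] / (σ√T)
   = [ln(553.3511/433.4028) + (0.0238 + 0.5·0.4718²)·0.8453] / (0.4718·√0.8453)
   = [0.244325 + 0.114198] / 0.433774 = 0.826521
d₂ = d₁ − σ√T = 0.826521 − 0.433774 = 0.392747
N(d₁) = 0.795746,  N(d₂) = 0.652747,  e^(−rT) = 0.980083
E₀ = V₀·N(d₁) − D·e^(−rT)·N(d₂)
   = 553.3511·0.795746 − 433.4028·0.980083·0.652747 = 163.059031
B₀ = V₀ − E₀ = 553.3511 − 163.059031 = 390.292069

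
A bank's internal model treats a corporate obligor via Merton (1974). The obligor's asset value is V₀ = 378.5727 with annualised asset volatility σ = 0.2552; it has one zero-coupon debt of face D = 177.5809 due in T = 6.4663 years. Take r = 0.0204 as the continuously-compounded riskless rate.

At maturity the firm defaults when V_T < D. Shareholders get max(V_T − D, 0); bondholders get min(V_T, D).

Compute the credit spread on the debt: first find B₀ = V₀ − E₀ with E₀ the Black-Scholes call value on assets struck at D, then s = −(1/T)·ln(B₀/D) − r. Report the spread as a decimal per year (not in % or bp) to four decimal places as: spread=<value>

d₁ = [ln(V₀/D) + (r + σ²/2)T] / (σ√T)
   = [ln(378.5727/177.5809) + (0.0204 + 0.5·0.2552²)·6.4663] / (0.2552·√6.4663)
   = [0.756982 + 0.342478] / 0.648946 = 1.694224
d₂ = d₁ − σ√T = 1.694224 − 0.648946 = 1.045278
N(d₁) = 0.954889,  N(d₂) = 0.852053,  e^(−rT) = 0.876418
E₀ = V₀·N(d₁) − D·e^(−rT)·N(d₂)
   = 378.5727·0.954889 − 177.5809·0.876418·0.852053 = 228.885510
B₀ = V₀ − E₀ = 378.5727 − 228.885510 = 149.687190
spread = −(1/T)·ln(B₀/D) − r = −(1/6.4663)·ln(149.687190/177.5809) − 0.0204 = 0.00602602

spread=0.0060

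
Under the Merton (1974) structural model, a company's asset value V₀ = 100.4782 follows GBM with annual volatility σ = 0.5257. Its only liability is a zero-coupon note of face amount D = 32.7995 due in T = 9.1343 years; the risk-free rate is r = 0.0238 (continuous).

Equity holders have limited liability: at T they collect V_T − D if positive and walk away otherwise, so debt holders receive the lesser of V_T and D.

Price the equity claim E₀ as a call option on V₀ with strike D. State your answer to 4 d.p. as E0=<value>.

E0=81.6699

d₁ = [ln(V₀/D) + (r + σ²/2)T] / (σ√T)
   = [ln(100.4782/32.7995) + (0.0238 + 0.5·0.5257²)·9.1343] / (0.5257·√9.1343)
   = [1.119528 + 1.479576] / 1.588823 = 1.635867
d₂ = d₁ − σ√T = 1.635867 − 1.588823 = 0.047044
N(d₁) = 0.949066,  N(d₂) = 0.518761,  e^(−rT) = 0.804611
E₀ = V₀·N(d₁) − D·e^(−rT)·N(d₂)
   = 100.4782·0.949066 − 32.7995·0.804611·0.518761 = 81.669940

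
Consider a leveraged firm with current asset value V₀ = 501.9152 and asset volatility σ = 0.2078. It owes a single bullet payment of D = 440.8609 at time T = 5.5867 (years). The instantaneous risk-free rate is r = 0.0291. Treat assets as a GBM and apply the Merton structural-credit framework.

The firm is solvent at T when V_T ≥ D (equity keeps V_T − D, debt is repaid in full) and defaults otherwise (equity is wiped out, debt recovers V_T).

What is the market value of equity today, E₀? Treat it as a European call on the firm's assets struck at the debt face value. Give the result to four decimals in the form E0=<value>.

E0=162.8396

d₁ = [ln(V₀/D) + (r + σ²/2)T] / (σ√T)
   = [ln(501.9152/440.8609) + (0.0291 + 0.5·0.2078²)·5.5867] / (0.2078·√5.5867)
   = [0.129702 + 0.283192] / 0.491160 = 0.840650
d₂ = d₁ − σ√T = 0.840650 − 0.491160 = 0.349490
N(d₁) = 0.799728,  N(d₂) = 0.636639,  e^(−rT) = 0.849954
E₀ = V₀·N(d₁) − D·e^(−rT)·N(d₂)
   = 501.9152·0.799728 − 440.8609·0.849954·0.636639 = 162.839603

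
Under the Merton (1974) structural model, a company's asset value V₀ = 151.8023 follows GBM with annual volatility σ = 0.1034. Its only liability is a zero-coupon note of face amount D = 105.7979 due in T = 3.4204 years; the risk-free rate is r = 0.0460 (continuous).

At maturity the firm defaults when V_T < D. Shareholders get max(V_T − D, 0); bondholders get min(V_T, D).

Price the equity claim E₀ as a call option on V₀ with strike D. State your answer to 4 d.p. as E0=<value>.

d₁ = [ln(V₀/D) + (r + σ²/2)T] / (σ√T)
   = [ln(151.8023/105.7979) + (0.0460 + 0.5·0.1034²)·3.4204] / (0.1034·√3.4204)
   = [0.361048 + 0.175623] / 0.191231 = 2.806400
d₂ = d₁ − σ√T = 2.806400 − 0.191231 = 2.615168
N(d₁) = 0.997495,  N(d₂) = 0.995541,  e^(−rT) = 0.854415
E₀ = V₀·N(d₁) − D·e^(−rT)·N(d₂)
   = 151.8023·0.997495 − 105.7979·0.854415·0.995541 = 61.429835

E0=61.4298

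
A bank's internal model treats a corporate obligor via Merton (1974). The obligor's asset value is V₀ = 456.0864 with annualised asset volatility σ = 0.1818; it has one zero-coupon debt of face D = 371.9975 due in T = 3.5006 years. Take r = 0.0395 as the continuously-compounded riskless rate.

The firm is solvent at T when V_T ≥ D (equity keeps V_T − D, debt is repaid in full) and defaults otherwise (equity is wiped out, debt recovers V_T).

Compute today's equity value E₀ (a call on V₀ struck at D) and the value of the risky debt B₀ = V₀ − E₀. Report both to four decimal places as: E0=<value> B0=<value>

E0=142.8064 B0=313.2800

d₁ = [ln(V₀/D) + (r + σ²/2)T] / (σ√T)
   = [ln(456.0864/371.9975) + (0.0395 + 0.5·0.1818²)·3.5006] / (0.1818·√3.5006)
   = [0.203795 + 0.196123] / 0.340146 = 1.175726
d₂ = d₁ − σ√T = 1.175726 − 0.340146 = 0.835581
N(d₁) = 0.880148,  N(d₂) = 0.798305,  e^(−rT) = 0.870860
E₀ = V₀·N(d₁) − D·e^(−rT)·N(d₂)
   = 456.0864·0.880148 − 371.9975·0.870860·0.798305 = 142.806449
B₀ = V₀ − E₀ = 456.0864 − 142.806449 = 313.279951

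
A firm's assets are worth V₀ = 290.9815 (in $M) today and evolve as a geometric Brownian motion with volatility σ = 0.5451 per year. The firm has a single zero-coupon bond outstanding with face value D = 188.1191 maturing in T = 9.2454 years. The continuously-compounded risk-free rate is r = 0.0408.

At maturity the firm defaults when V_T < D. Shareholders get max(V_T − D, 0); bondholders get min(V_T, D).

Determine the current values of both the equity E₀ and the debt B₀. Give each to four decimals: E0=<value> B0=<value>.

E0=216.3384 B0=74.6431

d₁ = [ln(V₀/D) + (r + σ²/2)T] / (σ√T)
   = [ln(290.9815/188.1191) + (0.0408 + 0.5·0.5451²)·9.2454] / (0.5451·√9.2454)
   = [0.436184 + 1.750774] / 1.657445 = 1.319476
d₂ = d₁ − σ√T = 1.319476 − 1.657445 = -0.337969
N(d₁) = 0.906495,  N(d₂) = 0.367693,  e^(−rT) = 0.685770
E₀ = V₀·N(d₁) − D·e^(−rT)·N(d₂)
   = 290.9815·0.906495 − 188.1191·0.685770·0.367693 = 216.338424
B₀ = V₀ − E₀ = 290.9815 − 216.338424 = 74.643076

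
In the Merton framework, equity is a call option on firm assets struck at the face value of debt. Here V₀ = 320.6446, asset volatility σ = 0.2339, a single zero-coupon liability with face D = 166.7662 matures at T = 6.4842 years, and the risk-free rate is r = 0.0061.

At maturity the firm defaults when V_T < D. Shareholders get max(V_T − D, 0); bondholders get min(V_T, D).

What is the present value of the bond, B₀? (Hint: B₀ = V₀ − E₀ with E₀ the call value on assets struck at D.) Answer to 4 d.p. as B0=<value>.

d₁ = [ln(V₀/D) + (r + σ²/2)T] / (σ√T)
   = [ln(320.6446/166.7662) + (0.0061 + 0.5·0.2339²)·6.4842] / (0.2339·√6.4842)
   = [0.653741 + 0.216926] / 0.595605 = 1.461819
d₂ = d₁ − σ√T = 1.461819 − 0.595605 = 0.866214
N(d₁) = 0.928105,  N(d₂) = 0.806814,  e^(−rT) = 0.961218
E₀ = V₀·N(d₁) − D·e^(−rT)·N(d₂)
   = 320.6446·0.928105 − 166.7662·0.961218·0.806814 = 168.260527
B₀ = V₀ − E₀ = 320.6446 − 168.260527 = 152.384073

B0=152.3841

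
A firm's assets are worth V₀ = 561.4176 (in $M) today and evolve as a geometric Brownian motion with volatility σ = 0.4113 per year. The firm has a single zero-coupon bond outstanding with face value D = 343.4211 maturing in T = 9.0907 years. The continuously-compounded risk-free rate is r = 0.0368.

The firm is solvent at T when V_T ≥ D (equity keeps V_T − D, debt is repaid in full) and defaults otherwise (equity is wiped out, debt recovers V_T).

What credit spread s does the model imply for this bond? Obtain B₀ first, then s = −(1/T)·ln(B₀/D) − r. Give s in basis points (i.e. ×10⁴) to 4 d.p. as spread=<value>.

d₁ = [ln(V₀/D) + (r + σ²/2)T] / (σ√T)
   = [ln(561.4176/343.4211) + (0.0368 + 0.5·0.4113²)·9.0907] / (0.4113·√9.0907)
   = [0.491508 + 1.103464] / 1.240102 = 1.286162
d₂ = d₁ − σ√T = 1.286162 − 1.240102 = 0.046060
N(d₁) = 0.900807,  N(d₂) = 0.518369,  e^(−rT) = 0.715669
E₀ = V₀·N(d₁) − D·e^(−rT)·N(d₂)
   = 561.4176·0.900807 − 343.4211·0.715669·0.518369 = 378.326256
B₀ = V₀ − E₀ = 561.4176 − 378.326256 = 183.091344
spread = −(1/T)·ln(B₀/D) − r = −(1/9.0907)·ln(183.091344/343.4211) − 0.0368 = 0.03238853
in basis points: 0.03238853 × 10⁴ = 323.8853 bp

spread=323.8853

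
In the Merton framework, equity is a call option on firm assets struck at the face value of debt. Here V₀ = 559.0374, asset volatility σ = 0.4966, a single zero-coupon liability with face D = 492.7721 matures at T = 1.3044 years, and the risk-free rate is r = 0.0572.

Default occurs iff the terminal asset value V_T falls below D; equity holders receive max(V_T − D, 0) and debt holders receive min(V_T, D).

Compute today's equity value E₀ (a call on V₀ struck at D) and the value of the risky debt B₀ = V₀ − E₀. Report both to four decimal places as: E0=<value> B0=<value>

d₁ = [ln(V₀/D) + (r + σ²/2)T] / (σ√T)
   = [ln(559.0374/492.7721) + (0.0572 + 0.5·0.4966²)·1.3044] / (0.4966·√1.3044)
   = [0.126170 + 0.235452] / 0.567169 = 0.637591
d₂ = d₁ − σ√T = 0.637591 − 0.567169 = 0.070422
N(d₁) = 0.738130,  N(d₂) = 0.528071,  e^(−rT) = 0.928104
E₀ = V₀·N(d₁) − D·e^(−rT)·N(d₂)
   = 559.0374·0.738130 − 492.7721·0.928104·0.528071 = 171.132222
B₀ = V₀ − E₀ = 559.0374 − 171.132222 = 387.905178

E0=171.1322 B0=387.9052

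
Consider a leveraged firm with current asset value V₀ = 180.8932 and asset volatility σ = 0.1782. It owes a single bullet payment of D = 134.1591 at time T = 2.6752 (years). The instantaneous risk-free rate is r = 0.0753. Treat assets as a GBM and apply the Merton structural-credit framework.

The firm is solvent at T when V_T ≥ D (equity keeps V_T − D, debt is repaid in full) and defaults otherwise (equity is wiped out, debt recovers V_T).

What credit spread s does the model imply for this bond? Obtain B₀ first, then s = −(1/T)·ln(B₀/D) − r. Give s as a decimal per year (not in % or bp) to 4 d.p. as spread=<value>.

spread=0.0024

d₁ = [ln(V₀/D) + (r + σ²/2)T] / (σ√T)
   = [ln(180.8932/134.1591) + (0.0753 + 0.5·0.1782²)·2.6752] / (0.1782·√2.6752)
   = [0.298880 + 0.243918] / 0.291465 = 1.862314
d₂ = d₁ − σ√T = 1.862314 − 0.291465 = 1.570850
N(d₁) = 0.968721,  N(d₂) = 0.941891,  e^(−rT) = 0.817551
E₀ = V₀·N(d₁) − D·e^(−rT)·N(d₂)
   = 180.8932·0.968721 − 134.1591·0.817551·0.941891 = 71.926604
B₀ = V₀ − E₀ = 180.8932 − 71.926604 = 108.966596
spread = −(1/T)·ln(B₀/D) − r = −(1/2.6752)·ln(108.966596/134.1591) − 0.0753 = 0.00244560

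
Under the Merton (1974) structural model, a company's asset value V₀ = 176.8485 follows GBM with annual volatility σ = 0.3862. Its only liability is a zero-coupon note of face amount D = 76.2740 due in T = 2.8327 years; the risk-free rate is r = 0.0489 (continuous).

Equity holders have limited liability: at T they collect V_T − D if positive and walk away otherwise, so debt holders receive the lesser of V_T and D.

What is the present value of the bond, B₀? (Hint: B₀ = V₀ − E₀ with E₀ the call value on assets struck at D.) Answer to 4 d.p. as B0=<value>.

d₁ = [ln(V₀/D) + (r + σ²/2)T] / (σ√T)
   = [ln(176.8485/76.2740) + (0.0489 + 0.5·0.3862²)·2.8327] / (0.3862·√2.8327)
   = [0.840961 + 0.349768] / 0.649999 = 1.831895
d₂ = d₁ − σ√T = 1.831895 − 0.649999 = 1.181896
N(d₁) = 0.966516,  N(d₂) = 0.881377,  e^(−rT) = 0.870647
E₀ = V₀·N(d₁) − D·e^(−rT)·N(d₂)
   = 176.8485·0.966516 − 76.2740·0.870647·0.881377 = 112.396793
B₀ = V₀ − E₀ = 176.8485 − 112.396793 = 64.451707

B0=64.4517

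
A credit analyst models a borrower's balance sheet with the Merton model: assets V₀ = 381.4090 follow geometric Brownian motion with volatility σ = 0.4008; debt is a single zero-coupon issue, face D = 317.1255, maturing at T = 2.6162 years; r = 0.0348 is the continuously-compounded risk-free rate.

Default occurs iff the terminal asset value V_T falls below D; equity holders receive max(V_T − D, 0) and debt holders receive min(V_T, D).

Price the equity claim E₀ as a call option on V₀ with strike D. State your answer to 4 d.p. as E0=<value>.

d₁ = [ln(V₀/D) + (r + σ²/2)T] / (σ√T)
   = [ln(381.4090/317.1255) + (0.0348 + 0.5·0.4008²)·2.6162] / (0.4008·√2.6162)
   = [0.184575 + 0.301178] / 0.648281 = 0.749293
d₂ = d₁ − σ√T = 0.749293 − 0.648281 = 0.101012
N(d₁) = 0.773160,  N(d₂) = 0.540230,  e^(−rT) = 0.912978
E₀ = V₀·N(d₁) − D·e^(−rT)·N(d₂)
   = 381.4090·0.773160 − 317.1255·0.912978·0.540230 = 138.478183

E0=138.4782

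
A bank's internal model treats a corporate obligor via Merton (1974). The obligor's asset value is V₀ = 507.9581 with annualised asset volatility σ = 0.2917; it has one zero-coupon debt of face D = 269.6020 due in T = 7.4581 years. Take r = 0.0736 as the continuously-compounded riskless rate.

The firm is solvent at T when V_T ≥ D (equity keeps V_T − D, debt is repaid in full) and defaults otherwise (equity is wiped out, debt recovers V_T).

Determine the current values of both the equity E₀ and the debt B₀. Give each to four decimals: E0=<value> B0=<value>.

E0=358.6707 B0=149.2874

d₁ = [ln(V₀/D) + (r + σ²/2)T] / (σ√T)
   = [ln(507.9581/269.6020) + (0.0736 + 0.5·0.2917²)·7.4581] / (0.2917·√7.4581)
   = [0.633452 + 0.866217] / 0.796619 = 1.882543
d₂ = d₁ − σ√T = 1.882543 − 0.796619 = 1.085924
N(d₁) = 0.970119,  N(d₂) = 0.861244,  e^(−rT) = 0.577575
E₀ = V₀·N(d₁) − D·e^(−rT)·N(d₂)
   = 507.9581·0.970119 − 269.6020·0.577575·0.861244 = 358.670719
B₀ = V₀ − E₀ = 507.9581 − 358.670719 = 149.287381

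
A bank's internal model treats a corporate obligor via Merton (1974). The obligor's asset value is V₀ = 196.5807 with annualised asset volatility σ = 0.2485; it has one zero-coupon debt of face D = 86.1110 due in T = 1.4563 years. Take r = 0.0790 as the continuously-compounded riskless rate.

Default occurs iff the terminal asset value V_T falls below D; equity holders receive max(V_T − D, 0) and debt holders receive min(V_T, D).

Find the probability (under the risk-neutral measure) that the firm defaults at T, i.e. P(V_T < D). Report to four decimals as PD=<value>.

d₁ = [ln(V₀/D) + (r + σ²/2)T] / (σ√T)
   = [ln(196.5807/86.1110) + (0.0790 + 0.5·0.2485²)·1.4563] / (0.2485·√1.4563)
   = [0.825436 + 0.160013] / 0.299883 = 3.286110
d₂ = d₁ − σ√T = 3.286110 − 0.299883 = 2.986227
risk-neutral PD = N(−d₂) = N(-2.986227) = 0.001412

PD=0.0014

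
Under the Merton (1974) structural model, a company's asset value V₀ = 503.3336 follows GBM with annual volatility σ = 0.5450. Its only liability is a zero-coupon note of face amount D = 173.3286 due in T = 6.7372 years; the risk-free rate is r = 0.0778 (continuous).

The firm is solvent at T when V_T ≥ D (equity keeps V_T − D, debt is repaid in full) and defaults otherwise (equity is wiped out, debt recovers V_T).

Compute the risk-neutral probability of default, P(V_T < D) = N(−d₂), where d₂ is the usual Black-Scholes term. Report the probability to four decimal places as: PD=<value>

d₁ = [ln(V₀/D) + (r + σ²/2)T] / (σ√T)
   = [ln(503.3336/173.3286) + (0.0778 + 0.5·0.5450²)·6.7372] / (0.5450·√6.7372)
   = [1.066064 + 1.524713] / 1.414608 = 1.831444
d₂ = d₁ − σ√T = 1.831444 − 1.414608 = 0.416836
risk-neutral PD = N(−d₂) = N(-0.416836) = 0.338399

PD=0.3384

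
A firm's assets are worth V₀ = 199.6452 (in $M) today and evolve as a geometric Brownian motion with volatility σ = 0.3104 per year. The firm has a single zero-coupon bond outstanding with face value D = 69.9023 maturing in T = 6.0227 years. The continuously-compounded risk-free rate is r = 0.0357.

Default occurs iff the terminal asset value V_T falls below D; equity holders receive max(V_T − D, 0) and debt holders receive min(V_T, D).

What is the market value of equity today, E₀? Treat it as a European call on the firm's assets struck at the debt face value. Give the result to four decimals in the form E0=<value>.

d₁ = [ln(V₀/D) + (r + σ²/2)T] / (σ√T)
   = [ln(199.6452/69.9023) + (0.0357 + 0.5·0.3104²)·6.0227] / (0.3104·√6.0227)
   = [1.049443 + 0.505148] / 0.761759 = 2.040793
d₂ = d₁ − σ√T = 2.040793 − 0.761759 = 1.279035
N(d₁) = 0.979364,  N(d₂) = 0.899558,  e^(−rT) = 0.806533
E₀ = V₀·N(d₁) − D·e^(−rT)·N(d₂)
   = 199.6452·0.979364 − 69.9023·0.806533·0.899558 = 144.809662

E0=144.8097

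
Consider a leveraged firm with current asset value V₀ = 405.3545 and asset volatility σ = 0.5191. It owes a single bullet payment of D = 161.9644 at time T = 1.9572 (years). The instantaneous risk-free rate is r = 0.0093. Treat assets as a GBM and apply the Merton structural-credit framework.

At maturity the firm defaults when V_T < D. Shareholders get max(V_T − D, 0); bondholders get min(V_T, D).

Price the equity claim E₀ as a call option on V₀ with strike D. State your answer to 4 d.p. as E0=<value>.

d₁ = [ln(V₀/D) + (r + σ²/2)T] / (σ√T)
   = [ln(405.3545/161.9644) + (0.0093 + 0.5·0.5191²)·1.9572] / (0.5191·√1.9572)
   = [0.917385 + 0.281900] / 0.726221 = 1.651407
d₂ = d₁ − σ√T = 1.651407 − 0.726221 = 0.925186
N(d₁) = 0.950672,  N(d₂) = 0.822565,  e^(−rT) = 0.981963
E₀ = V₀·N(d₁) − D·e^(−rT)·N(d₂)
   = 405.3545·0.950672 − 161.9644·0.981963·0.822565 = 254.535993

E0=254.5360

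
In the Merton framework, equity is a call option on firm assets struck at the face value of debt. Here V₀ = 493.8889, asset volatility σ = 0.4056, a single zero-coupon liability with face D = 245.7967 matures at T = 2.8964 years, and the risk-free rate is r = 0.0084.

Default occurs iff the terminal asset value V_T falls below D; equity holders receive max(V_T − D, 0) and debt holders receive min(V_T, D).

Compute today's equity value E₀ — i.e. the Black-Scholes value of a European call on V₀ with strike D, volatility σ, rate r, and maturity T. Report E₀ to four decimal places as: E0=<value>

E0=271.4363

d₁ = [ln(V₀/D) + (r + σ²/2)T] / (σ√T)
   = [ln(493.8889/245.7967) + (0.0084 + 0.5·0.4056²)·2.8964] / (0.4056·√2.8964)
   = [0.697806 + 0.262575] / 0.690283 = 1.391286
d₂ = d₁ − σ√T = 1.391286 − 0.690283 = 0.701003
N(d₁) = 0.917931,  N(d₂) = 0.758349,  e^(−rT) = 0.975964
E₀ = V₀·N(d₁) − D·e^(−rT)·N(d₂)
   = 493.8889·0.917931 − 245.7967·0.975964·0.758349 = 271.436311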